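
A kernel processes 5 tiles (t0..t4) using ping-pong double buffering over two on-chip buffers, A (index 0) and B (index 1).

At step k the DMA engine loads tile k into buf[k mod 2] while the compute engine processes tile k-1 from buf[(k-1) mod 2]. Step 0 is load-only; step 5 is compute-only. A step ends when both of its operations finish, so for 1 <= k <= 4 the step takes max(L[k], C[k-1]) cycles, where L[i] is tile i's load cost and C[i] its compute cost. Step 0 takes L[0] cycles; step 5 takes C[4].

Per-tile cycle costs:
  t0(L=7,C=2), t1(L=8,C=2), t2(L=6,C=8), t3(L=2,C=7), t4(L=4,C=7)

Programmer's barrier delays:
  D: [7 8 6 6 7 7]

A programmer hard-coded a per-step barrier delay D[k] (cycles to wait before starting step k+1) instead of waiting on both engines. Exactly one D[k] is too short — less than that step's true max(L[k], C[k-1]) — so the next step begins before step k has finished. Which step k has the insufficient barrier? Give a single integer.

hazard at step 3

k=0 barrier L[0]=7→7c, D[0]=7 ok
k=1 barrier max(L[1]=8,C[0]=2)→8c, D[1]=8 ok
k=2 barrier max(L[2]=6,C[1]=2)→6c, D[2]=6 ok
k=3 barrier max(L[3]=2,C[2]=8)→8c, D[3]=6 SHORT
k=4 barrier max(L[4]=4,C[3]=7)→7c, D[4]=7 ok
k=5 barrier C[4]=7→7c, D[5]=7 ok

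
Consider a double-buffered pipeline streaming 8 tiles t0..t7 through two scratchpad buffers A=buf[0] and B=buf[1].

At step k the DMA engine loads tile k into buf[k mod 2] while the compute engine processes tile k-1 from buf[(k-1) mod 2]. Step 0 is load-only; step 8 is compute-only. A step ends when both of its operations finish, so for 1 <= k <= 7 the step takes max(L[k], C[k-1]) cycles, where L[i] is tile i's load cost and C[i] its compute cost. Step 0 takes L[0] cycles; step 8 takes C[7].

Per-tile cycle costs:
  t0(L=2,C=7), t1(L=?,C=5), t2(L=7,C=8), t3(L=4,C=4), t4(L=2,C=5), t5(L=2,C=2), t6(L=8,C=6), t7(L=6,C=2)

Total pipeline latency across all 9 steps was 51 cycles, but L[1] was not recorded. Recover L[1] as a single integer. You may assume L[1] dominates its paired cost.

L[1] = 9

step 0 → dur = L[0]=2 = 2
step 1 → dur = max(L[1]=?, C[0]=7) = L[1]  (unknown; binding)
step 2 → dur = max(L[2]=7, C[1]=5) = 7
step 3 → dur = max(L[3]=4, C[2]=8) = 8
step 4 → dur = max(L[4]=2, C[3]=4) = 4
step 5 → dur = max(L[5]=2, C[4]=5) = 5
step 6 → dur = max(L[6]=8, C[5]=2) = 8
step 7 → dur = max(L[7]=6, C[6]=6) = 6
step 8 → dur = C[7]=2 = 2
sum of known step durations = 42
dur[1] = total - known = 51 - 42 = 9
L[1] is the binding max in step 1, so L[1] = dur[1] = 9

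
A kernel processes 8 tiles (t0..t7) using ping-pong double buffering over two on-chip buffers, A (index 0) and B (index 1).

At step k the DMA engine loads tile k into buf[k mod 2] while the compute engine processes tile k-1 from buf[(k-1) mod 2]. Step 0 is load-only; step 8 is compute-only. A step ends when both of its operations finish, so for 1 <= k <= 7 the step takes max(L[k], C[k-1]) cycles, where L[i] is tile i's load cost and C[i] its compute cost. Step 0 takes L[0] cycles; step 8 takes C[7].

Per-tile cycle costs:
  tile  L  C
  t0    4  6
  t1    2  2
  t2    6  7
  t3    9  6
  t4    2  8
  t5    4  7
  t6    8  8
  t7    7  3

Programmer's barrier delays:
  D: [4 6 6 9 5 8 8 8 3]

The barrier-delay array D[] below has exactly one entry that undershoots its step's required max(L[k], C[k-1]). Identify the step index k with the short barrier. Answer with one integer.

step 0: need L[0]=4 = 4; D[0]=4 ok
step 1: need max(L[1]=2,C[0]=6) = 6; D[1]=6 ok
step 2: need max(L[2]=6,C[1]=2) = 6; D[2]=6 ok
step 3: need max(L[3]=9,C[2]=7) = 9; D[3]=9 ok
step 4: need max(L[4]=2,C[3]=6) = 6; D[4]=5 SHORT
step 5: need max(L[5]=4,C[4]=8) = 8; D[5]=8 ok
step 6: need max(L[6]=8,C[5]=7) = 8; D[6]=8 ok
step 7: need max(L[7]=7,C[6]=8) = 8; D[7]=8 ok
step 8: need C[7]=3 = 3; D[8]=3 ok

hazard at step 4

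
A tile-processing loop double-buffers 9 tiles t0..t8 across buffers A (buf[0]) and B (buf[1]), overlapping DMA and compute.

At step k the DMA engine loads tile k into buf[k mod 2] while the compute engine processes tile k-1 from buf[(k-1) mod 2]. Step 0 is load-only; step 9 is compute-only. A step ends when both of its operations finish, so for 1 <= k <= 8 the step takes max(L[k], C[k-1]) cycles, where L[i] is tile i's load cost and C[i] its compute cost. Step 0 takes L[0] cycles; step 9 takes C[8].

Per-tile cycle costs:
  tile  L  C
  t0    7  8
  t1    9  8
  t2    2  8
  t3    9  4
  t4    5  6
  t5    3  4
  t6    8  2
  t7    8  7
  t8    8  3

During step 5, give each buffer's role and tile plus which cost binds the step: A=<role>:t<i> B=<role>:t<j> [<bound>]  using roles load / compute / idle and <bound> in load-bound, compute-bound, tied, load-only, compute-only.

  0. 7=7c; end=7; A:t0 B:-
  1. max(9,8)=9c; end=16; A:t0 B:t1
  2. max(2,8)=8c; end=24; A:t2 B:t1
  3. max(9,8)=9c; end=33; A:t2 B:t3
  4. max(5,4)=5c; end=38; A:t4 B:t3
  5. max(3,6)=6c; end=44; A:t4 B:t5
  6. max(8,4)=8c; end=52; A:t6 B:t5
  7. max(8,2)=8c; end=60; A:t6 B:t7
  8. max(8,7)=8c; end=68; A:t8 B:t7
  9. 3=3c; end=71; A:t8 B:t7

step 5: A=compute:t4 B=load:t5 [compute-bound]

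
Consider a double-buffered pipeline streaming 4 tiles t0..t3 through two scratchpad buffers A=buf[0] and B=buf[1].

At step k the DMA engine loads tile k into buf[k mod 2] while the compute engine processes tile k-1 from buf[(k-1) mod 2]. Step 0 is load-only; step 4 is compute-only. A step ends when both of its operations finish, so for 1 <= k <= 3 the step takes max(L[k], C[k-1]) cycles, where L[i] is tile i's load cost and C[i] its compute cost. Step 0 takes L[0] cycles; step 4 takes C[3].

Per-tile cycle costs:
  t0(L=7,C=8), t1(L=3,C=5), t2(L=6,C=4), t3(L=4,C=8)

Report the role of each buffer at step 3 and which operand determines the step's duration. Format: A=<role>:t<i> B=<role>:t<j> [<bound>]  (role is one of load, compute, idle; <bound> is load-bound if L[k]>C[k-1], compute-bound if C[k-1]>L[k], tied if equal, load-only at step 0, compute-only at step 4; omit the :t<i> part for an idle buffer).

step 3: A=compute:t2 B=load:t3 [tied]

k=0 load=t0/7c comp=- wait=7 total=7
k=1 load=t1/3c comp=t0/8c wait=8 total=15
k=2 load=t2/6c comp=t1/5c wait=6 total=21
k=3 load=t3/4c comp=t2/4c wait=4 total=25
k=4 load=- comp=t3/8c wait=8 total=33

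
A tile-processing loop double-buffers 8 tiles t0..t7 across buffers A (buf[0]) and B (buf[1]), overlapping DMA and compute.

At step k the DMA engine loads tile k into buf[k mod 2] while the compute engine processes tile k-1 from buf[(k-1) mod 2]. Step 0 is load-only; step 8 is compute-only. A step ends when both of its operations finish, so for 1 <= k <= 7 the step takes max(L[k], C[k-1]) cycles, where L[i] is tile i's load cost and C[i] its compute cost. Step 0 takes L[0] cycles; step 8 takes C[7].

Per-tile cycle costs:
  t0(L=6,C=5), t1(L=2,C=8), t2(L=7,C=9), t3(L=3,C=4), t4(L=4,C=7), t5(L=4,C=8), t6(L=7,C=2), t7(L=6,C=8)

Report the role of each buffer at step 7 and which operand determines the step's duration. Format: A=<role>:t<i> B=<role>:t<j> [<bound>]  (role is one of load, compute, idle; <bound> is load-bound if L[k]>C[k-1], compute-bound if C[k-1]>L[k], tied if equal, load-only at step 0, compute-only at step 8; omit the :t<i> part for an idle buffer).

step 7: A=compute:t6 B=load:t7 [load-bound]

[0] DMA t0→A (6c) ∥ CU idle ⇒ 6c, clock 6
[1] DMA t1→B (2c) ∥ CU A:t0 (5c) ⇒ 5c, clock 11
[2] DMA t2→A (7c) ∥ CU B:t1 (8c) ⇒ 8c, clock 19
[3] DMA t3→B (3c) ∥ CU A:t2 (9c) ⇒ 9c, clock 28
[4] DMA t4→A (4c) ∥ CU B:t3 (4c) ⇒ 4c, clock 32
[5] DMA t5→B (4c) ∥ CU A:t4 (7c) ⇒ 7c, clock 39
[6] DMA t6→A (7c) ∥ CU B:t5 (8c) ⇒ 8c, clock 47
[7] DMA t7→B (6c) ∥ CU A:t6 (2c) ⇒ 6c, clock 53
[8] DMA idle ∥ CU B:t7 (8c) ⇒ 8c, clock 61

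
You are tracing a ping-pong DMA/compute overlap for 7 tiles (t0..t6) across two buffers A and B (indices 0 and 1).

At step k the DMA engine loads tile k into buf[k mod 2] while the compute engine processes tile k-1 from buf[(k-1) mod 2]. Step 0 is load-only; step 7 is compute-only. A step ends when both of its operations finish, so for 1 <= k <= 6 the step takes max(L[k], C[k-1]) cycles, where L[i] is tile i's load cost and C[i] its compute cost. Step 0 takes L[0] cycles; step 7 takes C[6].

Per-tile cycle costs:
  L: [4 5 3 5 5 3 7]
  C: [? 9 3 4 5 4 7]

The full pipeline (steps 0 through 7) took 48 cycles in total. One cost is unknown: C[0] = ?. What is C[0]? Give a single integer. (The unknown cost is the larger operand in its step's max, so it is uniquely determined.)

step 0 → dur = L[0]=4 = 4
step 1 → dur = max(L[1]=5, C[0]=?) = C[0]  (unknown; binding)
step 2 → dur = max(L[2]=3, C[1]=9) = 9
step 3 → dur = max(L[3]=5, C[2]=3) = 5
step 4 → dur = max(L[4]=5, C[3]=4) = 5
step 5 → dur = max(L[5]=3, C[4]=5) = 5
step 6 → dur = max(L[6]=7, C[5]=4) = 7
step 7 → dur = C[6]=7 = 7
sum of known step durations = 42
dur[1] = total - known = 48 - 42 = 6
C[0] is the binding max in step 1, so C[0] = dur[1] = 6

C[0] = 6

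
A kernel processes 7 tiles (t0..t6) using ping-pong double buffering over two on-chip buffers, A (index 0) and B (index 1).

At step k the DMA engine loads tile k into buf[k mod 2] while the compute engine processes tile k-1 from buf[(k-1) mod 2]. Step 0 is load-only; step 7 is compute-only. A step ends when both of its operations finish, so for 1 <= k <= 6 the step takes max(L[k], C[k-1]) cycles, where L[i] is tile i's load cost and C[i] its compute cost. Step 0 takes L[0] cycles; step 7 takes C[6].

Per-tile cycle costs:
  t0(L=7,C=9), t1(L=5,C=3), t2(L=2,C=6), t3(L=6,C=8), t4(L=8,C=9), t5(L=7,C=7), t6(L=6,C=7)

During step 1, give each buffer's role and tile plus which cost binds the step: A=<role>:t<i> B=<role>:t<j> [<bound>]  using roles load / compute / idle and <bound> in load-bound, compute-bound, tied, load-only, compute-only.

step 1: A=compute:t0 B=load:t1 [compute-bound]

k=0 load=t0/7c comp=- wait=7 total=7
k=1 load=t1/5c comp=t0/9c wait=9 total=16
k=2 load=t2/2c comp=t1/3c wait=3 total=19
k=3 load=t3/6c comp=t2/6c wait=6 total=25
k=4 load=t4/8c comp=t3/8c wait=8 total=33
k=5 load=t5/7c comp=t4/9c wait=9 total=42
k=6 load=t6/6c comp=t5/7c wait=7 total=49
k=7 load=- comp=t6/7c wait=7 total=56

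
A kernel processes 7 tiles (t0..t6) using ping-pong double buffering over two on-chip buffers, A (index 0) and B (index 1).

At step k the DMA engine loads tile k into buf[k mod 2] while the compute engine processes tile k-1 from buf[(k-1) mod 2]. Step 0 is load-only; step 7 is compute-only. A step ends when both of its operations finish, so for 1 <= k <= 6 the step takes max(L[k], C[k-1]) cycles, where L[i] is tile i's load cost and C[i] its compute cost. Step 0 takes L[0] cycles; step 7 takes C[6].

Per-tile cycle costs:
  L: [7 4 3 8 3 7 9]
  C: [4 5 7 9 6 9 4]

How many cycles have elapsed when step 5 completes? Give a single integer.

[0] DMA t0→A (7c) ∥ CU idle ⇒ 7c, clock 7
[1] DMA t1→B (4c) ∥ CU A:t0 (4c) ⇒ 4c, clock 11
[2] DMA t2→A (3c) ∥ CU B:t1 (5c) ⇒ 5c, clock 16
[3] DMA t3→B (8c) ∥ CU A:t2 (7c) ⇒ 8c, clock 24
[4] DMA t4→A (3c) ∥ CU B:t3 (9c) ⇒ 9c, clock 33
[5] DMA t5→B (7c) ∥ CU A:t4 (6c) ⇒ 7c, clock 40
[6] DMA t6→A (9c) ∥ CU B:t5 (9c) ⇒ 9c, clock 49
[7] DMA idle ∥ CU A:t6 (4c) ⇒ 4c, clock 53

end_cycle[5] = 40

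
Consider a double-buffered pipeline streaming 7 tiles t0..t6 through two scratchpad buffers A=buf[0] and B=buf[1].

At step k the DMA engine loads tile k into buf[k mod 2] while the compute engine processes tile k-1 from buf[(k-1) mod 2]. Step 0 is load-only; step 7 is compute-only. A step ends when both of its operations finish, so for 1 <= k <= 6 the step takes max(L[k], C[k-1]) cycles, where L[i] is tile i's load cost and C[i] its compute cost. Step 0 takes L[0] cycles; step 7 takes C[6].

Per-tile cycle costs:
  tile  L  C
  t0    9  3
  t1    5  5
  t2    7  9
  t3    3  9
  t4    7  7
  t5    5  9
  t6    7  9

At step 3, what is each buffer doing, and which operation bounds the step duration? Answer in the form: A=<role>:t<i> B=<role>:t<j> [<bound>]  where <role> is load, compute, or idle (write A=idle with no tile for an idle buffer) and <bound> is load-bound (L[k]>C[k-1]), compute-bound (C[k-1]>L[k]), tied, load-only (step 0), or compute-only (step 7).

step 3: A=compute:t2 B=load:t3 [compute-bound]

[0] DMA t0→A (9c) ∥ CU idle ⇒ 9c, clock 9
[1] DMA t1→B (5c) ∥ CU A:t0 (3c) ⇒ 5c, clock 14
[2] DMA t2→A (7c) ∥ CU B:t1 (5c) ⇒ 7c, clock 21
[3] DMA t3→B (3c) ∥ CU A:t2 (9c) ⇒ 9c, clock 30
[4] DMA t4→A (7c) ∥ CU B:t3 (9c) ⇒ 9c, clock 39
[5] DMA t5→B (5c) ∥ CU A:t4 (7c) ⇒ 7c, clock 46
[6] DMA t6→A (7c) ∥ CU B:t5 (9c) ⇒ 9c, clock 55
[7] DMA idle ∥ CU A:t6 (9c) ⇒ 9c, clock 64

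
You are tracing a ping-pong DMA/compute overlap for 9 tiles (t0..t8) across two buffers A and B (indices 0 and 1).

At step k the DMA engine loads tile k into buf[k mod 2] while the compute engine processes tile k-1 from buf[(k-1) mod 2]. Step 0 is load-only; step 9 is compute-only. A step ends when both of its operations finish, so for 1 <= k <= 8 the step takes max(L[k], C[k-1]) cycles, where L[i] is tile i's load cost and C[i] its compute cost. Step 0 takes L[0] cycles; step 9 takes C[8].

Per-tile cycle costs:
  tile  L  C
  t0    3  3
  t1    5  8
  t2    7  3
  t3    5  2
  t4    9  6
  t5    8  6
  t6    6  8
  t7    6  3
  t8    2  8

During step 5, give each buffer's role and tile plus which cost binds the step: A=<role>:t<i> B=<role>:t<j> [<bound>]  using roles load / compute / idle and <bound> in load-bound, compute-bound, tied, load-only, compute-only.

k=0 load=t0/3c comp=- wait=3 total=3
k=1 load=t1/5c comp=t0/3c wait=5 total=8
k=2 load=t2/7c comp=t1/8c wait=8 total=16
k=3 load=t3/5c comp=t2/3c wait=5 total=21
k=4 load=t4/9c comp=t3/2c wait=9 total=30
k=5 load=t5/8c comp=t4/6c wait=8 total=38
k=6 load=t6/6c comp=t5/6c wait=6 total=44
k=7 load=t7/6c comp=t6/8c wait=8 total=52
k=8 load=t8/2c comp=t7/3c wait=3 total=55
k=9 load=- comp=t8/8c wait=8 total=63

step 5: A=compute:t4 B=load:t5 [load-bound]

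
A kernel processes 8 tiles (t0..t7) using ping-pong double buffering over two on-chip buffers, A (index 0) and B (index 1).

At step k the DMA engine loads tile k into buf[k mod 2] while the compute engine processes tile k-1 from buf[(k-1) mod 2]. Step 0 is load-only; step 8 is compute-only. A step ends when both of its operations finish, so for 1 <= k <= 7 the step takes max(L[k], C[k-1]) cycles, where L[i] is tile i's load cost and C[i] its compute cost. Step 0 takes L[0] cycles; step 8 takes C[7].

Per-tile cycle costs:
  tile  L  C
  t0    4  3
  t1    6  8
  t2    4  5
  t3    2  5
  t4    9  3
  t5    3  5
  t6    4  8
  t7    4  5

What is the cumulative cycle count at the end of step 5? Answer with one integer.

end_cycle[5] = 35

[0] DMA t0→A (4c) ∥ CU idle ⇒ 4c, clock 4
[1] DMA t1→B (6c) ∥ CU A:t0 (3c) ⇒ 6c, clock 10
[2] DMA t2→A (4c) ∥ CU B:t1 (8c) ⇒ 8c, clock 18
[3] DMA t3→B (2c) ∥ CU A:t2 (5c) ⇒ 5c, clock 23
[4] DMA t4→A (9c) ∥ CU B:t3 (5c) ⇒ 9c, clock 32
[5] DMA t5→B (3c) ∥ CU A:t4 (3c) ⇒ 3c, clock 35
[6] DMA t6→A (4c) ∥ CU B:t5 (5c) ⇒ 5c, clock 40
[7] DMA t7→B (4c) ∥ CU A:t6 (8c) ⇒ 8c, clock 48
[8] DMA idle ∥ CU B:t7 (5c) ⇒ 5c, clock 53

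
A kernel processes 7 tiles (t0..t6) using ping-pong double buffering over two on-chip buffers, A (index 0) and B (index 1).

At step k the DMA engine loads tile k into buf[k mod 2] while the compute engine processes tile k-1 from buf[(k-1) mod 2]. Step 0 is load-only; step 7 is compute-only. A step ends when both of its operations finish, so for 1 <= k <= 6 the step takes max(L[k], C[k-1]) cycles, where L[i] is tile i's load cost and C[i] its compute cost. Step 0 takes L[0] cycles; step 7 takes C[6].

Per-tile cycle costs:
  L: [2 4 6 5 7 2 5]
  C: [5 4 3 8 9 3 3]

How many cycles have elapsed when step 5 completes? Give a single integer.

end_cycle[5] = 35

step 0: L[0]=2 → dur=2, Σ=2 | A=load:t0 B=idle [load-only]
step 1: L[1]=4 C[0]=5 → dur=5, Σ=7 | A=compute:t0 B=load:t1 [compute-bound]
step 2: L[2]=6 C[1]=4 → dur=6, Σ=13 | A=load:t2 B=compute:t1 [load-bound]
step 3: L[3]=5 C[2]=3 → dur=5, Σ=18 | A=compute:t2 B=load:t3 [load-bound]
step 4: L[4]=7 C[3]=8 → dur=8, Σ=26 | A=load:t4 B=compute:t3 [compute-bound]
step 5: L[5]=2 C[4]=9 → dur=9, Σ=35 | A=compute:t4 B=load:t5 [compute-bound]
step 6: L[6]=5 C[5]=3 → dur=5, Σ=40 | A=load:t6 B=compute:t5 [load-bound]
step 7: C[6]=3 → dur=3, Σ=43 | A=compute:t6 B=idle [compute-only]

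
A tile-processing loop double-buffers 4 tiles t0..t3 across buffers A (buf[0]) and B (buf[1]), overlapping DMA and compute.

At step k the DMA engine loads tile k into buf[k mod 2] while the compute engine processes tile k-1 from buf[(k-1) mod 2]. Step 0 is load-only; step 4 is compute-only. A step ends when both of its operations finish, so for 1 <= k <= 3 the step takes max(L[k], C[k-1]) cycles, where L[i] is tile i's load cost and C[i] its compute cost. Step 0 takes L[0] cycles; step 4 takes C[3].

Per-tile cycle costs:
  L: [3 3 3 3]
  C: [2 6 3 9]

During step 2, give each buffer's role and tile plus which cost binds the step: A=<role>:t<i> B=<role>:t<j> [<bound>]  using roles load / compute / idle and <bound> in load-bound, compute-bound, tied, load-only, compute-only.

k=0 load=t0/3c comp=- wait=3 total=3
k=1 load=t1/3c comp=t0/2c wait=3 total=6
k=2 load=t2/3c comp=t1/6c wait=6 total=12
k=3 load=t3/3c comp=t2/3c wait=3 total=15
k=4 load=- comp=t3/9c wait=9 total=24

step 2: A=load:t2 B=compute:t1 [compute-bound]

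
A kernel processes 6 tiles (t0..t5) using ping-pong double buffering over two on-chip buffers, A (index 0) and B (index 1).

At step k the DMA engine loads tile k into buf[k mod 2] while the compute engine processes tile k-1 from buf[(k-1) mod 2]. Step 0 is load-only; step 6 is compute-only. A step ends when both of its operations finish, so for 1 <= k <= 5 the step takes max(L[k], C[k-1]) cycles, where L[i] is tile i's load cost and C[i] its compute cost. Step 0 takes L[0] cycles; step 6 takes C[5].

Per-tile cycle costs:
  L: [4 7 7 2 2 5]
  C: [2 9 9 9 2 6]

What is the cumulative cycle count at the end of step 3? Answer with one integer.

[0] DMA t0→A (4c) ∥ CU idle ⇒ 4c, clock 4
[1] DMA t1→B (7c) ∥ CU A:t0 (2c) ⇒ 7c, clock 11
[2] DMA t2→A (7c) ∥ CU B:t1 (9c) ⇒ 9c, clock 20
[3] DMA t3→B (2c) ∥ CU A:t2 (9c) ⇒ 9c, clock 29
[4] DMA t4→A (2c) ∥ CU B:t3 (9c) ⇒ 9c, clock 38
[5] DMA t5→B (5c) ∥ CU A:t4 (2c) ⇒ 5c, clock 43
[6] DMA idle ∥ CU B:t5 (6c) ⇒ 6c, clock 49

end_cycle[3] = 29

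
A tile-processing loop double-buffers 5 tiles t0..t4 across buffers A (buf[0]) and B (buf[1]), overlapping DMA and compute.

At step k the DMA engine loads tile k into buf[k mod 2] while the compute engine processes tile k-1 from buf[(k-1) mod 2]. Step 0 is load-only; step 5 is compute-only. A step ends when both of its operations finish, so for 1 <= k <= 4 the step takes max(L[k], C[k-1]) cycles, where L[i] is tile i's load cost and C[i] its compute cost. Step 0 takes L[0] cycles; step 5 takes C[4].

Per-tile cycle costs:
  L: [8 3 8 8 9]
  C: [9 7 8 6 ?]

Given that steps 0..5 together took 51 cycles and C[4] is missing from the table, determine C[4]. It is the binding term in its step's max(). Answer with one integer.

C[4] = 9

step 0 = dur = L[0]=8 = 8
step 1 = dur = max(L[1]=3, C[0]=9) = 9
step 2 = dur = max(L[2]=8, C[1]=7) = 8
step 3 = dur = max(L[3]=8, C[2]=8) = 8
step 4 = dur = max(L[4]=9, C[3]=6) = 9
step 5 = dur = C[4]=? = C[4]  (unknown; binding)
sum of known step durations = 42
dur[5] = total - known = 51 - 42 = 9
C[4] is the binding max in step 5, so C[4] = dur[5] = 9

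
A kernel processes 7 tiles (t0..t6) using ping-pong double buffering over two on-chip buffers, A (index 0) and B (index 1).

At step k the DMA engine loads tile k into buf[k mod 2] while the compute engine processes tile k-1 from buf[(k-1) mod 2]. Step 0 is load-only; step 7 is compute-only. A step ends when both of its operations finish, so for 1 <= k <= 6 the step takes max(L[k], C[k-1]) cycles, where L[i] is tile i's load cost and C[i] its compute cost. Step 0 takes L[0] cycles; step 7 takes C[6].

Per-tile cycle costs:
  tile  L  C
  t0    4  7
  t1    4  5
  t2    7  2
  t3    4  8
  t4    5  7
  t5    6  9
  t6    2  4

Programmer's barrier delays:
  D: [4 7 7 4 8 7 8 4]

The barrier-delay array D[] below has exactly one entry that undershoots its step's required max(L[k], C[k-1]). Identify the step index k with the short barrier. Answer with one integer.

step 0: need L[0]=4 = 4; D[0]=4 ok
step 1: need max(L[1]=4,C[0]=7) = 7; D[1]=7 ok
step 2: need max(L[2]=7,C[1]=5) = 7; D[2]=7 ok
step 3: need max(L[3]=4,C[2]=2) = 4; D[3]=4 ok
step 4: need max(L[4]=5,C[3]=8) = 8; D[4]=8 ok
step 5: need max(L[5]=6,C[4]=7) = 7; D[5]=7 ok
step 6: need max(L[6]=2,C[5]=9) = 9; D[6]=8 SHORT
step 7: need C[6]=4 = 4; D[7]=4 ok

hazard at step 6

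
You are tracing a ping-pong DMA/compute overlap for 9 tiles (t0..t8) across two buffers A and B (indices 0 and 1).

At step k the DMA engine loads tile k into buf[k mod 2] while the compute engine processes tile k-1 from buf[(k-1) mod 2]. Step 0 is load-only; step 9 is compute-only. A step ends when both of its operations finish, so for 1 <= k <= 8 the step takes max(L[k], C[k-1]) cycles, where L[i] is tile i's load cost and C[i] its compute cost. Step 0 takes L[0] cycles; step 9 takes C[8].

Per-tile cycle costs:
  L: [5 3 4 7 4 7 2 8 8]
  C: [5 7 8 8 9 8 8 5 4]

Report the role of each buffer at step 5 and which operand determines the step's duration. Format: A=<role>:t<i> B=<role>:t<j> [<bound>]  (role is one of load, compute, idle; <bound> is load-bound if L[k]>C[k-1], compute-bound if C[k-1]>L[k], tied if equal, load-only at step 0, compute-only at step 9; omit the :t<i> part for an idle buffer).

step 5: A=compute:t4 B=load:t5 [compute-bound]

[0] DMA t0→A (5c) ∥ CU idle ⇒ 5c, clock 5
[1] DMA t1→B (3c) ∥ CU A:t0 (5c) ⇒ 5c, clock 10
[2] DMA t2→A (4c) ∥ CU B:t1 (7c) ⇒ 7c, clock 17
[3] DMA t3→B (7c) ∥ CU A:t2 (8c) ⇒ 8c, clock 25
[4] DMA t4→A (4c) ∥ CU B:t3 (8c) ⇒ 8c, clock 33
[5] DMA t5→B (7c) ∥ CU A:t4 (9c) ⇒ 9c, clock 42
[6] DMA t6→A (2c) ∥ CU B:t5 (8c) ⇒ 8c, clock 50
[7] DMA t7→B (8c) ∥ CU A:t6 (8c) ⇒ 8c, clock 58
[8] DMA t8→A (8c) ∥ CU B:t7 (5c) ⇒ 8c, clock 66
[9] DMA idle ∥ CU A:t8 (4c) ⇒ 4c, clock 70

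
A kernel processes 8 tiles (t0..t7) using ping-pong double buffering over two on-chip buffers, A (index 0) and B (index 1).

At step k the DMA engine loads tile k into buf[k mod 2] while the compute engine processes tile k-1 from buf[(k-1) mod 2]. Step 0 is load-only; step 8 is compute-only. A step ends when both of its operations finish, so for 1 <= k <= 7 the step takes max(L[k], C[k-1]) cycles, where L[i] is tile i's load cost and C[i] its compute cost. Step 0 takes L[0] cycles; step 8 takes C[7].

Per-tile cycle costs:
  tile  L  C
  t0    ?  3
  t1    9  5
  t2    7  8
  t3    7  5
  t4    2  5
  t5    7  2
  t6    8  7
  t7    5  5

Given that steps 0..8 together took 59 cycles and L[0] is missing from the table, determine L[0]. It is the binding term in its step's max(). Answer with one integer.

step 0 = dur = L[0]=? = L[0]  (unknown; binding)
step 1 = dur = max(L[1]=9, C[0]=3) = 9
step 2 = dur = max(L[2]=7, C[1]=5) = 7
step 3 = dur = max(L[3]=7, C[2]=8) = 8
step 4 = dur = max(L[4]=2, C[3]=5) = 5
step 5 = dur = max(L[5]=7, C[4]=5) = 7
step 6 = dur = max(L[6]=8, C[5]=2) = 8
step 7 = dur = max(L[7]=5, C[6]=7) = 7
step 8 = dur = C[7]=5 = 5
sum of known step durations = 56
dur[0] = total - known = 59 - 56 = 3
L[0] is the binding max in step 0, so L[0] = dur[0] = 3

L[0] = 3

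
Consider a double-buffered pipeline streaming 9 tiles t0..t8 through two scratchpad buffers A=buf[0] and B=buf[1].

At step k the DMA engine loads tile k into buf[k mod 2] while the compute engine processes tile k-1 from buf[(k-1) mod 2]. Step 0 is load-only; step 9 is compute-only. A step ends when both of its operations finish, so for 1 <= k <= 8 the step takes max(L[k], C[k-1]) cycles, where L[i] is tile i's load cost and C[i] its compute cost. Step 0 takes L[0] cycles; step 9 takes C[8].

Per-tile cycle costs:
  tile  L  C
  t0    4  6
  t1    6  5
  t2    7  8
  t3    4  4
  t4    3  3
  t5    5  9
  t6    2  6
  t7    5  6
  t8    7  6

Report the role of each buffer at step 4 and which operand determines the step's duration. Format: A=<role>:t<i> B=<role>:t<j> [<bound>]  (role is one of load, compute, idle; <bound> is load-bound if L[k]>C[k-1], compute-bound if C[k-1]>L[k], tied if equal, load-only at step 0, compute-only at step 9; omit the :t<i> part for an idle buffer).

[0] DMA t0→A (4c) ∥ CU idle ⇒ 4c, clock 4
[1] DMA t1→B (6c) ∥ CU A:t0 (6c) ⇒ 6c, clock 10
[2] DMA t2→A (7c) ∥ CU B:t1 (5c) ⇒ 7c, clock 17
[3] DMA t3→B (4c) ∥ CU A:t2 (8c) ⇒ 8c, clock 25
[4] DMA t4→A (3c) ∥ CU B:t3 (4c) ⇒ 4c, clock 29
[5] DMA t5→B (5c) ∥ CU A:t4 (3c) ⇒ 5c, clock 34
[6] DMA t6→A (2c) ∥ CU B:t5 (9c) ⇒ 9c, clock 43
[7] DMA t7→B (5c) ∥ CU A:t6 (6c) ⇒ 6c, clock 49
[8] DMA t8→A (7c) ∥ CU B:t7 (6c) ⇒ 7c, clock 56
[9] DMA idle ∥ CU A:t8 (6c) ⇒ 6c, clock 62

step 4: A=load:t4 B=compute:t3 [compute-bound]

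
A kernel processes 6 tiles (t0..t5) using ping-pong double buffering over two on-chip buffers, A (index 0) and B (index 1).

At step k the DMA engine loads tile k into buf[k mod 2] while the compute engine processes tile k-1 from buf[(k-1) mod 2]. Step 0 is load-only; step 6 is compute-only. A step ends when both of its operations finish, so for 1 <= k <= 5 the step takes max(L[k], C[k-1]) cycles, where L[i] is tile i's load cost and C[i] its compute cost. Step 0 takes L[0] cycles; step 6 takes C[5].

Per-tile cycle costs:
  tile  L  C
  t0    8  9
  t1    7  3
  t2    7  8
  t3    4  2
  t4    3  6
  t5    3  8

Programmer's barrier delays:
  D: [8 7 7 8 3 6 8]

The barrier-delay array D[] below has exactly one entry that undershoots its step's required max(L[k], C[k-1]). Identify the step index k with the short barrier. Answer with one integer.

k=0 barrier L[0]=8→8c, D[0]=8 ok
k=1 barrier max(L[1]=7,C[0]=9)→9c, D[1]=7 SHORT
k=2 barrier max(L[2]=7,C[1]=3)→7c, D[2]=7 ok
k=3 barrier max(L[3]=4,C[2]=8)→8c, D[3]=8 ok
k=4 barrier max(L[4]=3,C[3]=2)→3c, D[4]=3 ok
k=5 barrier max(L[5]=3,C[4]=6)→6c, D[5]=6 ok
k=6 barrier C[5]=8→8c, D[6]=8 ok

hazard at step 1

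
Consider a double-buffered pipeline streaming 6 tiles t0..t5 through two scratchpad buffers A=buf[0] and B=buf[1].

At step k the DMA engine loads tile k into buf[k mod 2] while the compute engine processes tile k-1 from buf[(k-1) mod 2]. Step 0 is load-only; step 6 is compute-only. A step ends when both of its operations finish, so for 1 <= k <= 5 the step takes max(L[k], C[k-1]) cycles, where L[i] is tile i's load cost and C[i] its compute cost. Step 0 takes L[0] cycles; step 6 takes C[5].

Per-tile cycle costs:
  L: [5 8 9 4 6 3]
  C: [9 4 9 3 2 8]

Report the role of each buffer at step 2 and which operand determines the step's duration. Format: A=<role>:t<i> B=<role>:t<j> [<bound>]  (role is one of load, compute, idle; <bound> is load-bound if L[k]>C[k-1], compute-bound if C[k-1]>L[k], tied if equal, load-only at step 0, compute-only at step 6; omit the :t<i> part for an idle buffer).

step 2: A=load:t2 B=compute:t1 [load-bound]

[0] DMA t0→A (5c) ∥ CU idle ⇒ 5c, clock 5
[1] DMA t1→B (8c) ∥ CU A:t0 (9c) ⇒ 9c, clock 14
[2] DMA t2→A (9c) ∥ CU B:t1 (4c) ⇒ 9c, clock 23
[3] DMA t3→B (4c) ∥ CU A:t2 (9c) ⇒ 9c, clock 32
[4] DMA t4→A (6c) ∥ CU B:t3 (3c) ⇒ 6c, clock 38
[5] DMA t5→B (3c) ∥ CU A:t4 (2c) ⇒ 3c, clock 41
[6] DMA idle ∥ CU B:t5 (8c) ⇒ 8c, clock 49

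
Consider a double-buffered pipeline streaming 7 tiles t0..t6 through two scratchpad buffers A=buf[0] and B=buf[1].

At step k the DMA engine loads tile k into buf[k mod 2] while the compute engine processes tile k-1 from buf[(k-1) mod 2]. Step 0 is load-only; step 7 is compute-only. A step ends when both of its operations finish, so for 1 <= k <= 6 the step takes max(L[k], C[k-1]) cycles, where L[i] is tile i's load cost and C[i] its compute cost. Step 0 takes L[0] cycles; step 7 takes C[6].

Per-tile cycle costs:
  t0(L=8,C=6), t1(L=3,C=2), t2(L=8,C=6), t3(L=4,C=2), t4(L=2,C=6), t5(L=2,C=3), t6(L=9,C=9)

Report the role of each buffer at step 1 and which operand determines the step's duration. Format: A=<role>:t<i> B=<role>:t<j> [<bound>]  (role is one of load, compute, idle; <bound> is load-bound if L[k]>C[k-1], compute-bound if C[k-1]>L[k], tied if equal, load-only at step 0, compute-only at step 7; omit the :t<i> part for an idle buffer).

step 1: A=compute:t0 B=load:t1 [compute-bound]

k=0 load=t0/8c comp=- wait=8 total=8
k=1 load=t1/3c comp=t0/6c wait=6 total=14
k=2 load=t2/8c comp=t1/2c wait=8 total=22
k=3 load=t3/4c comp=t2/6c wait=6 total=28
k=4 load=t4/2c comp=t3/2c wait=2 total=30
k=5 load=t5/2c comp=t4/6c wait=6 total=36
k=6 load=t6/9c comp=t5/3c wait=9 total=45
k=7 load=- comp=t6/9c wait=9 total=54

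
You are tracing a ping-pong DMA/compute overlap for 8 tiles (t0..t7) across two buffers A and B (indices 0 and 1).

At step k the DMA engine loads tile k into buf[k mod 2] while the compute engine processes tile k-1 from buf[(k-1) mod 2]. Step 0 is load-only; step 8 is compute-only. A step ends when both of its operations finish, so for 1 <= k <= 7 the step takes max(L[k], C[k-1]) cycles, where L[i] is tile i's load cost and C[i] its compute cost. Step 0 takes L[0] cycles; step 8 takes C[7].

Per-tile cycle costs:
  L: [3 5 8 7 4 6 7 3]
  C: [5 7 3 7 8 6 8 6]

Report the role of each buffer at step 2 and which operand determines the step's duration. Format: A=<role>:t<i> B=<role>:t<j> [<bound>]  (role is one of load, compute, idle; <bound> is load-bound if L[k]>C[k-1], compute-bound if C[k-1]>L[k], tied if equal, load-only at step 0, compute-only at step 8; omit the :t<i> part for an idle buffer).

  0. 3=3c; end=3; A:t0 B:-
  1. max(5,5)=5c; end=8; A:t0 B:t1
  2. max(8,7)=8c; end=16; A:t2 B:t1
  3. max(7,3)=7c; end=23; A:t2 B:t3
  4. max(4,7)=7c; end=30; A:t4 B:t3
  5. max(6,8)=8c; end=38; A:t4 B:t5
  6. max(7,6)=7c; end=45; A:t6 B:t5
  7. max(3,8)=8c; end=53; A:t6 B:t7
  8. 6=6c; end=59; A:t6 B:t7

step 2: A=load:t2 B=compute:t1 [load-bound]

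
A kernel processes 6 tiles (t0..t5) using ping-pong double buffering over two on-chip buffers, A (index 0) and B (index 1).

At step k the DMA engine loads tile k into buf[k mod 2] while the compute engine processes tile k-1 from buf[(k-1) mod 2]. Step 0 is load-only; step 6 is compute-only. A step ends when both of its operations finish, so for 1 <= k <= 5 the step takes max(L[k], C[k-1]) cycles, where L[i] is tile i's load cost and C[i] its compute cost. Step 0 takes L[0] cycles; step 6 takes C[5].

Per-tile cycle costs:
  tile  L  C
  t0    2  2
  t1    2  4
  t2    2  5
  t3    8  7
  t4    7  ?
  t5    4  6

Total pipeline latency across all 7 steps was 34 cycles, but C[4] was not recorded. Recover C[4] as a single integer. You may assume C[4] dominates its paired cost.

step 0 = dur = L[0]=2 = 2
step 1 = dur = max(L[1]=2, C[0]=2) = 2
step 2 = dur = max(L[2]=2, C[1]=4) = 4
step 3 = dur = max(L[3]=8, C[2]=5) = 8
step 4 = dur = max(L[4]=7, C[3]=7) = 7
step 5 = dur = max(L[5]=4, C[4]=?) = C[4]  (unknown; binding)
step 6 = dur = C[5]=6 = 6
sum of known step durations = 29
dur[5] = total - known = 34 - 29 = 5
C[4] is the binding max in step 5, so C[4] = dur[5] = 5

C[4] = 5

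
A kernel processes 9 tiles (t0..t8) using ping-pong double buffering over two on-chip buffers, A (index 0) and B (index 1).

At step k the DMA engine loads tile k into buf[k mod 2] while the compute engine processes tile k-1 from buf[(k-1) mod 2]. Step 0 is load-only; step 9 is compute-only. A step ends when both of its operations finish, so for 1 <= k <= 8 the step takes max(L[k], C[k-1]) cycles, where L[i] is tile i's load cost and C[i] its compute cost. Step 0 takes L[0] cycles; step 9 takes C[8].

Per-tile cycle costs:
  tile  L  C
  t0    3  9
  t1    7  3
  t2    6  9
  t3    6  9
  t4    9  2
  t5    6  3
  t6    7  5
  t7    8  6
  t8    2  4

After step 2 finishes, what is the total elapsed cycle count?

end_cycle[2] = 18

k=0 load=t0/3c comp=- wait=3 total=3
k=1 load=t1/7c comp=t0/9c wait=9 total=12
k=2 load=t2/6c comp=t1/3c wait=6 total=18
k=3 load=t3/6c comp=t2/9c wait=9 total=27
k=4 load=t4/9c comp=t3/9c wait=9 total=36
k=5 load=t5/6c comp=t4/2c wait=6 total=42
k=6 load=t6/7c comp=t5/3c wait=7 total=49
k=7 load=t7/8c comp=t6/5c wait=8 total=57
k=8 load=t8/2c comp=t7/6c wait=6 total=63
k=9 load=- comp=t8/4c wait=4 total=67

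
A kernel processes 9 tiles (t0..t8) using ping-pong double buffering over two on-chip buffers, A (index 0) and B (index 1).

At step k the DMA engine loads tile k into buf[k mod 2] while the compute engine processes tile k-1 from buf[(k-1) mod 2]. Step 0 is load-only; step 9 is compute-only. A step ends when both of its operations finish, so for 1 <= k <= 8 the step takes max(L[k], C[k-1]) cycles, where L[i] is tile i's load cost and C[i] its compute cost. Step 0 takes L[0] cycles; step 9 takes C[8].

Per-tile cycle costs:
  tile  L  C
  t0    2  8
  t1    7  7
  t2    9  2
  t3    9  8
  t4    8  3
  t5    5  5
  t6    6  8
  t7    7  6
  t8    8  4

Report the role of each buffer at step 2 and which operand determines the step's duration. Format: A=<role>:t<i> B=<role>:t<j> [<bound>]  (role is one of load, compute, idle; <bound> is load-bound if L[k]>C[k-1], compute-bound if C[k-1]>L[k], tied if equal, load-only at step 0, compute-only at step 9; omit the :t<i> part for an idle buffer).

step 0: L[0]=2 → dur=2, Σ=2 | A=load:t0 B=idle [load-only]
step 1: L[1]=7 C[0]=8 → dur=8, Σ=10 | A=compute:t0 B=load:t1 [compute-bound]
step 2: L[2]=9 C[1]=7 → dur=9, Σ=19 | A=load:t2 B=compute:t1 [load-bound]
step 3: L[3]=9 C[2]=2 → dur=9, Σ=28 | A=compute:t2 B=load:t3 [load-bound]
step 4: L[4]=8 C[3]=8 → dur=8, Σ=36 | A=load:t4 B=compute:t3 [tied]
step 5: L[5]=5 C[4]=3 → dur=5, Σ=41 | A=compute:t4 B=load:t5 [load-bound]
step 6: L[6]=6 C[5]=5 → dur=6, Σ=47 | A=load:t6 B=compute:t5 [load-bound]
step 7: L[7]=7 C[6]=8 → dur=8, Σ=55 | A=compute:t6 B=load:t7 [compute-bound]
step 8: L[8]=8 C[7]=6 → dur=8, Σ=63 | A=load:t8 B=compute:t7 [load-bound]
step 9: C[8]=4 → dur=4, Σ=67 | A=compute:t8 B=idle [compute-only]

step 2: A=load:t2 B=compute:t1 [load-bound]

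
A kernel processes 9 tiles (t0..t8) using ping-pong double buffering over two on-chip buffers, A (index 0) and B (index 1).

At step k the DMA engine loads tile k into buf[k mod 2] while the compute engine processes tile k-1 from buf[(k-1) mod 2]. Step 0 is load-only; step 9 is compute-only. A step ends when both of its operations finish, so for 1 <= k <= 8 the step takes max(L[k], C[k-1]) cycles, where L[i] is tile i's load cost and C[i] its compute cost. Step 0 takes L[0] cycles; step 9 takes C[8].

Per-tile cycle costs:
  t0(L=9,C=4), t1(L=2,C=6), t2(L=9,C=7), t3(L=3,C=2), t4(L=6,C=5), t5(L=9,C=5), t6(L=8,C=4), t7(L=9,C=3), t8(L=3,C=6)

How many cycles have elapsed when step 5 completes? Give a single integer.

[0] DMA t0→A (9c) ∥ CU idle ⇒ 9c, clock 9
[1] DMA t1→B (2c) ∥ CU A:t0 (4c) ⇒ 4c, clock 13
[2] DMA t2→A (9c) ∥ CU B:t1 (6c) ⇒ 9c, clock 22
[3] DMA t3→B (3c) ∥ CU A:t2 (7c) ⇒ 7c, clock 29
[4] DMA t4→A (6c) ∥ CU B:t3 (2c) ⇒ 6c, clock 35
[5] DMA t5→B (9c) ∥ CU A:t4 (5c) ⇒ 9c, clock 44
[6] DMA t6→A (8c) ∥ CU B:t5 (5c) ⇒ 8c, clock 52
[7] DMA t7→B (9c) ∥ CU A:t6 (4c) ⇒ 9c, clock 61
[8] DMA t8→A (3c) ∥ CU B:t7 (3c) ⇒ 3c, clock 64
[9] DMA idle ∥ CU A:t8 (6c) ⇒ 6c, clock 70

end_cycle[5] = 44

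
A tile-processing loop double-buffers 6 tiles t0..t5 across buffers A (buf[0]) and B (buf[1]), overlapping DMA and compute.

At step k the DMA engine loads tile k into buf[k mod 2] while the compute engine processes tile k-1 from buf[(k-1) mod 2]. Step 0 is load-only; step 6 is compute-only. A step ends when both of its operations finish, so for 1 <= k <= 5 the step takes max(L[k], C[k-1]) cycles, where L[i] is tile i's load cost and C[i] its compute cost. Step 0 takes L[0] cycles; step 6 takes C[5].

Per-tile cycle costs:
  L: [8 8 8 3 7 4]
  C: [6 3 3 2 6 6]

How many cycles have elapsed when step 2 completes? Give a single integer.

[0] DMA t0→A (8c) ∥ CU idle ⇒ 8c, clock 8
[1] DMA t1→B (8c) ∥ CU A:t0 (6c) ⇒ 8c, clock 16
[2] DMA t2→A (8c) ∥ CU B:t1 (3c) ⇒ 8c, clock 24
[3] DMA t3→B (3c) ∥ CU A:t2 (3c) ⇒ 3c, clock 27
[4] DMA t4→A (7c) ∥ CU B:t3 (2c) ⇒ 7c, clock 34
[5] DMA t5→B (4c) ∥ CU A:t4 (6c) ⇒ 6c, clock 40
[6] DMA idle ∥ CU B:t5 (6c) ⇒ 6c, clock 46

end_cycle[2] = 24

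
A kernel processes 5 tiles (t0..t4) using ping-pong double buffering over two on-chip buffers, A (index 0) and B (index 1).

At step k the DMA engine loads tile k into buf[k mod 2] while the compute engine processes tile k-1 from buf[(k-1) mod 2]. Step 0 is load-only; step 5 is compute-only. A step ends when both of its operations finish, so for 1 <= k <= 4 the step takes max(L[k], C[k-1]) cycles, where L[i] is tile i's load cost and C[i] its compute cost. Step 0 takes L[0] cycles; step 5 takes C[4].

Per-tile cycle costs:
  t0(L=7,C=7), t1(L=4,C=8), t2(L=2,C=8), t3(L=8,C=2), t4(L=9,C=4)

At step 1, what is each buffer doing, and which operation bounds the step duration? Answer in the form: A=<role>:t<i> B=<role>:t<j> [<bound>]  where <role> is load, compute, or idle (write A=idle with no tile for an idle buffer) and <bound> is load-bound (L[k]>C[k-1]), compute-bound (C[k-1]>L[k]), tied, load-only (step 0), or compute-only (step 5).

  0. 7=7c; end=7; A:t0 B:-
  1. max(4,7)=7c; end=14; A:t0 B:t1
  2. max(2,8)=8c; end=22; A:t2 B:t1
  3. max(8,8)=8c; end=30; A:t2 B:t3
  4. max(9,2)=9c; end=39; A:t4 B:t3
  5. 4=4c; end=43; A:t4 B:t3

step 1: A=compute:t0 B=load:t1 [compute-bound]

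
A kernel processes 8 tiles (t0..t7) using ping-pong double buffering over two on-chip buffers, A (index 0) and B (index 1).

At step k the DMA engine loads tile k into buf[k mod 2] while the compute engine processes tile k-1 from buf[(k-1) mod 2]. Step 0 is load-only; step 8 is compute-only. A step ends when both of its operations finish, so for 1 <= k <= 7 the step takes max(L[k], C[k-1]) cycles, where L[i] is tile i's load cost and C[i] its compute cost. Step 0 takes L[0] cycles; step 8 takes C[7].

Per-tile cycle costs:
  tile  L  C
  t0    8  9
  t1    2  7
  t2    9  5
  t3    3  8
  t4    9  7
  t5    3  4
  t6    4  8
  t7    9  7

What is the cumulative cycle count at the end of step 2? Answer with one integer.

end_cycle[2] = 26

[0] DMA t0→A (8c) ∥ CU idle ⇒ 8c, clock 8
[1] DMA t1→B (2c) ∥ CU A:t0 (9c) ⇒ 9c, clock 17
[2] DMA t2→A (9c) ∥ CU B:t1 (7c) ⇒ 9c, clock 26
[3] DMA t3→B (3c) ∥ CU A:t2 (5c) ⇒ 5c, clock 31
[4] DMA t4→A (9c) ∥ CU B:t3 (8c) ⇒ 9c, clock 40
[5] DMA t5→B (3c) ∥ CU A:t4 (7c) ⇒ 7c, clock 47
[6] DMA t6→A (4c) ∥ CU B:t5 (4c) ⇒ 4c, clock 51
[7] DMA t7→B (9c) ∥ CU A:t6 (8c) ⇒ 9c, clock 60
[8] DMA idle ∥ CU B:t7 (7c) ⇒ 7c, clock 67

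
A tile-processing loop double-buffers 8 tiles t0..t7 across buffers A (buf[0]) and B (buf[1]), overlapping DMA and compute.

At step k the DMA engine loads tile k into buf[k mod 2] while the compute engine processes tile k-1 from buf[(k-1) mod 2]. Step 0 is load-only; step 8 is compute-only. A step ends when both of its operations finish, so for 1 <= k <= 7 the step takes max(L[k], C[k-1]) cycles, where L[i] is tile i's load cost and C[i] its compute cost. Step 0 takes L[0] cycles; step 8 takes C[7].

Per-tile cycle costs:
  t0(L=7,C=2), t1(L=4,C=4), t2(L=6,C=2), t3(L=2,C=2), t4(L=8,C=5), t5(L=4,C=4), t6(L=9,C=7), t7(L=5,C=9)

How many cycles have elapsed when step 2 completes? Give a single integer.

end_cycle[2] = 17

  0. 7=7c; end=7; A:t0 B:-
  1. max(4,2)=4c; end=11; A:t0 B:t1
  2. max(6,4)=6c; end=17; A:t2 B:t1
  3. max(2,2)=2c; end=19; A:t2 B:t3
  4. max(8,2)=8c; end=27; A:t4 B:t3
  5. max(4,5)=5c; end=32; A:t4 B:t5
  6. max(9,4)=9c; end=41; A:t6 B:t5
  7. max(5,7)=7c; end=48; A:t6 B:t7
  8. 9=9c; end=57; A:t6 B:t7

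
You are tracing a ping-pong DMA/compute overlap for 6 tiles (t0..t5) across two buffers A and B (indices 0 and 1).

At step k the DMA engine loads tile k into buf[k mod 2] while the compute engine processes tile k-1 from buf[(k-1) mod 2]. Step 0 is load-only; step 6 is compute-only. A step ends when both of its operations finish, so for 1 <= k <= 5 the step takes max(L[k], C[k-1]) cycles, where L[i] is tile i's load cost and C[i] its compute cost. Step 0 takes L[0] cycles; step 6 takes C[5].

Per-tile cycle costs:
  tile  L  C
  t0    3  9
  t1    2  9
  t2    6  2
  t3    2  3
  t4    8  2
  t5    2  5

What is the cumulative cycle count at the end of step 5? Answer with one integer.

end_cycle[5] = 33

k=0 load=t0/3c comp=- wait=3 total=3
k=1 load=t1/2c comp=t0/9c wait=9 total=12
k=2 load=t2/6c comp=t1/9c wait=9 total=21
k=3 load=t3/2c comp=t2/2c wait=2 total=23
k=4 load=t4/8c comp=t3/3c wait=8 total=31
k=5 load=t5/2c comp=t4/2c wait=2 total=33
k=6 load=- comp=t5/5c wait=5 total=38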